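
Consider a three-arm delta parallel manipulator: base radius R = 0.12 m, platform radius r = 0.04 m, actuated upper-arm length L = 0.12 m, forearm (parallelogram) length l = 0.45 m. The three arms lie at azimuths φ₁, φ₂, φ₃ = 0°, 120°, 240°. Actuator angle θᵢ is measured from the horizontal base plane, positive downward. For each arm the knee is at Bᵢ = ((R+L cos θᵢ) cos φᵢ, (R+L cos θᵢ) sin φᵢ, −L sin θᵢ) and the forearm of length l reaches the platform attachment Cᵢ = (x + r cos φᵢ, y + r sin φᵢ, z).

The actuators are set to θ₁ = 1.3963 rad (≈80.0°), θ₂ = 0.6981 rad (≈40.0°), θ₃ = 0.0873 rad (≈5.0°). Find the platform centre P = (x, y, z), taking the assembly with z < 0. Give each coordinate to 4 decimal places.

centre 1 = (0.1008·cos0.0°, 0.1008·sin0.0°, -0.1182) = (0.1008, 0.0000, -0.1182)
φ2=120.0°: virtual centre (-0.0860, 0.1489, -0.0771), radius l
arm 3 at φ=240.0°: (R−r)+L cos θ3 = 0.1995;  centre 3 = (-0.0998, -0.1728, -0.0105)
eliminate P² terms by subtracting sphere 1 from 2 and 3
[-0.3736 0.2978 0.0821]·P = 0.0114;  [-0.4012 -0.3456 0.2154]·P = 0.0158
det = 0.2486;  x = -0.0347+0.3722z,  y = -0.0054+0.1913z
into |P−centre ₁|² = l²: 1.1751z² + 0.1334z + -0.1701 = 0;  Δ = 0.8175;  z = -0.4415 or 0.3279 → z<0 root = -0.4415
x = -0.1990, y = -0.0898

(-0.1990, -0.0898, -0.4415)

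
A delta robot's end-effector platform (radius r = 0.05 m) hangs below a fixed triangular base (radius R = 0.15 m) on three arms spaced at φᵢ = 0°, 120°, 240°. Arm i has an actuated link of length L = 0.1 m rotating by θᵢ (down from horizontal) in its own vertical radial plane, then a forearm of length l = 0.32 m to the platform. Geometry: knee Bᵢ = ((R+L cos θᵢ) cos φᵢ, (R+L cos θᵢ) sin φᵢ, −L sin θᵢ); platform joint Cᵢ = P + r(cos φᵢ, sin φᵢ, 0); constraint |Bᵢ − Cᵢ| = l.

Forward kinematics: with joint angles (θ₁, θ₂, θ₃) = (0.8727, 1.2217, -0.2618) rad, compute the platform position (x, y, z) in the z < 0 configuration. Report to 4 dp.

(-0.0347, -0.1377, -0.2860)

S1 = (0.1643·cos0.0°, 0.1643·sin0.0°, -0.0766) = (0.1643, 0.0000, -0.0766)
S2 = (0.1342·cos120.0°, 0.1342·sin120.0°, -0.0940) = (-0.0671, 0.1162, -0.0940)
S3 = (0.1966·cos240.0°, 0.1966·sin240.0°, 0.0259) = (-0.0983, -0.1703, 0.0259)
eliminate P² terms by subtracting sphere 1 from 2 and 3
plane₁₂: -0.4628x+0.2324y+-0.0347z = -0.0060
det = 0.2796;  x = 0.0020+0.1281z,  y = -0.0220+0.4044z
into |P−S₁|² = l²: 1.1800z² + 0.0938z + -0.0697 = 0;  Δ = 0.3378;  z = -0.2860 or 0.2065 → z<0 root = -0.2860
x = -0.0347, y = -0.1377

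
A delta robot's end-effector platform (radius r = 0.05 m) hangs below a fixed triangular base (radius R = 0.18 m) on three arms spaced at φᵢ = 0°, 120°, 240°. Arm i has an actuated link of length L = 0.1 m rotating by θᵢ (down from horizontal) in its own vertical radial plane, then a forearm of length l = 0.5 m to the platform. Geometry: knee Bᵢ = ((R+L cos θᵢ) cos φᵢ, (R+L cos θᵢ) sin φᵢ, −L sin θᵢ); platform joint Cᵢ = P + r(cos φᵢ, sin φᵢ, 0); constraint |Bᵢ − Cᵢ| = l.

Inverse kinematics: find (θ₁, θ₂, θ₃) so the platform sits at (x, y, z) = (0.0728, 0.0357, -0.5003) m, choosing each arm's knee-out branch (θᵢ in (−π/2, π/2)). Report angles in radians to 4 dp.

arm 1 (φ=0.0°): x'=0.0728, y'=0.0357
  A cos θ + B sin θ = C:  0.0572·cos θ + -0.5003·sin θ = -0.0742
  √(A²+B²)=0.5036;  θ1 = -1.4570+1.7188 ≈ 0.2618
φ2=120.0° → target in arm frame (-0.0055, -0.0809)
  A=0.1355, B=-0.5003, C=(l²−L²−A²−y'²−z²)/(2L)=-0.1760
  γ=atan2(-0.5003,0.1355)=-1.3063;  ψ=arccos(-0.3396)=1.9172;  θ2=γ+ψ≈0.6109
rotate P by −φ3: (-0.0673, 0.0452, -0.5003)
  A cos θ + B sin θ = C:  0.1973·cos θ + -0.5003·sin θ = -0.2564
  θ3 = atan2(B,A) + arccos(C/0.5378) = 0.8726

θ₁ = 0.2618, θ₂ = 0.6109, θ₃ = 0.8726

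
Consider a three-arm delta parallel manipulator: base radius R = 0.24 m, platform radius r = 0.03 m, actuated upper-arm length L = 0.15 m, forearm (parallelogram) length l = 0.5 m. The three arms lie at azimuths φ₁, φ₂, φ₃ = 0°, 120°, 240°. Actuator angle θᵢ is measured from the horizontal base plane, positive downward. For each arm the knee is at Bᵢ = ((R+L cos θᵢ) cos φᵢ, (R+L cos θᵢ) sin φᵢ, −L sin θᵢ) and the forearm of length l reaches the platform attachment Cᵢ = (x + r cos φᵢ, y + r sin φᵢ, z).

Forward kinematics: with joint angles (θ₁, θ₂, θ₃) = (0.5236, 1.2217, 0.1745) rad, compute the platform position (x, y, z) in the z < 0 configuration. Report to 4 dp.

(0.0320, -0.1360, -0.4448)

arm 1 at φ=0.0°: e+L cos θ1 = 0.3399;  centre 1 = (0.3399, 0.0000, -0.0750)
φ2=120.0°: virtual centre (-0.1307, 0.2263, -0.1410), radius l
φ3=240.0°: virtual centre (-0.1789, -0.3098, -0.0260), radius l
|centre ₂|²−|centre ₁|² = -0.0330;  |centre ₃|²−|centre ₁|² = 0.0075
plane₁₂: -0.9411x+0.4526y+-0.1319z = -0.0330
Cramer: x(z) = 0.0162-0.0355z;  y(z) = -0.0392+0.2175z
into |P−centre ₁|² = l²: 1.0486z² + 0.1559z + -0.1381 = 0;  Δ = 0.6034;  z = -0.4448 or 0.2960 → z<0 root = -0.4448
x = 0.0320, y = -0.1360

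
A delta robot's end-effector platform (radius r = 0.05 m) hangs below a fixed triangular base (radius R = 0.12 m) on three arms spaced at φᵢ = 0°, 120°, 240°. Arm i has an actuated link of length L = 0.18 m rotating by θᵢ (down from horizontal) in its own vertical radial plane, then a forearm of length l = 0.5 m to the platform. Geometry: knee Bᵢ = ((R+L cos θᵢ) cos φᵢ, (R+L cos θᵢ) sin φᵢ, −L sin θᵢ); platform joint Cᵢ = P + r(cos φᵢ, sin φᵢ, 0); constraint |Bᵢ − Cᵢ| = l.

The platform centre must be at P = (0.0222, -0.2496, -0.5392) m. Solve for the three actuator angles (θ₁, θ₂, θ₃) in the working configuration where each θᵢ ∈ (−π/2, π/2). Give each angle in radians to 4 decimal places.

rotate P by −φ1: (0.0222, -0.2496, -0.5392)
  e−x'=0.0478;  (l²−L²−(e−x')²−y'²−z²)/2L = -0.3826
  √(A²+B²)=0.5413;  θ1 = -1.4824+2.3557 ≈ 0.8733
rotate P by −φ2: (-0.2273, 0.1056, -0.5392)
  e−x'=0.2973;  (l²−L²−(e−x')²−y'²−z²)/2L = -0.4796
  θ2 = atan2(B,A) + arccos(C/0.6157) = 1.3967
rotate P by −φ3: (0.2051, 0.1440, -0.5392)
  e−x'=-0.1351;  (l²−L²−(e−x')²−y'²−z²)/2L = -0.3114
  γ=atan2(-0.5392,-0.1351)=-1.8162;  ψ=arccos(-0.5603)=2.1655;  θ3=γ+ψ≈0.3493

θ₁ = 0.8733, θ₂ = 1.3967, θ₃ = 0.3493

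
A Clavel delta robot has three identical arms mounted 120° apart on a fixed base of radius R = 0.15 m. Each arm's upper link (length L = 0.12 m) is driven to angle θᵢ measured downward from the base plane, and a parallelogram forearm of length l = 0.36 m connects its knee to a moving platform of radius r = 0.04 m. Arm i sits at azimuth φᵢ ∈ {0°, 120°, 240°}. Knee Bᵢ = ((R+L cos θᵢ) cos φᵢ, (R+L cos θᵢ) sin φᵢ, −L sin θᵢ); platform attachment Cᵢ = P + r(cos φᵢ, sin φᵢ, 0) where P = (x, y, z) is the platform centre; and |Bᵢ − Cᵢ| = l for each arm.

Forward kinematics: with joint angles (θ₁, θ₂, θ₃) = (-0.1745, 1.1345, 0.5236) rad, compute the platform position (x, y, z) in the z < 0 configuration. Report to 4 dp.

(0.1223, -0.0754, -0.3149)

φ1=0.0°: virtual centre (0.2282, 0.0000, 0.0208), radius l
centre 2 = (0.1607·cos120.0°, 0.1607·sin120.0°, -0.1088) = (-0.0804, 0.1392, -0.1088)
φ3=240.0°: virtual centre (-0.1070, -0.1853, -0.0600), radius l
|centre ₂|²−|centre ₁|² = -0.0148;  |centre ₃|²−|centre ₁|² = -0.0031
plane₁₂: -0.6171x+0.2784y+-0.2592z = -0.0148
det = 0.4152;  x = 0.0153+-0.3397z,  y = -0.0193+0.1781z
sphere 1 gives Az²+Bz+C=0 with A=1.1471, B=0.0960, C=-0.0835;  B²−4AC=0.3923;  roots -0.3149, 0.2312;  negative root z = -0.3149
x = 0.1223, y = -0.0754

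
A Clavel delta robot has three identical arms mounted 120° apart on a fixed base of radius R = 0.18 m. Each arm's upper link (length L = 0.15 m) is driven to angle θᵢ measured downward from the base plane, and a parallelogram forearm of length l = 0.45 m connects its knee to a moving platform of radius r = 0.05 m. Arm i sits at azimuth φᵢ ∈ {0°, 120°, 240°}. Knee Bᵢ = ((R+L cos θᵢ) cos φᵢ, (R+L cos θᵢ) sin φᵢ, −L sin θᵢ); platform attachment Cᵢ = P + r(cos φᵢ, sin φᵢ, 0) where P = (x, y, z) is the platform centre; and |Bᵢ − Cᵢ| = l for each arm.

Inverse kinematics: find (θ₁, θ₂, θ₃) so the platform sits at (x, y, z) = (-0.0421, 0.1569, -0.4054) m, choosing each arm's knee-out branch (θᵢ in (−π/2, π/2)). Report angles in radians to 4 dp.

θ₁ = 0.6978, θ₂ = -0.1745, θ₃ = 0.9599

rotate P by −φ1: (-0.0421, 0.1569, -0.4054)
  A=0.1721, B=-0.4054, C=(l²−L²−A²−y'²−z²)/(2L)=-0.1286
  √(A²+B²)=0.4404;  θ1 = -1.1693+1.8672 ≈ 0.6978
arm 2 (φ=120.0°): x'=0.1569, y'=-0.0420
  e−x'=-0.0269;  (l²−L²−(e−x')²−y'²−z²)/2L = 0.0439
  √(A²+B²)=0.4063;  θ2 = -1.6371+1.4626 ≈ -0.1745
arm 3 (φ=240.0°): x'=-0.1148, y'=-0.1149
  A cos θ + B sin θ = C:  0.2448·cos θ + -0.4054·sin θ = -0.1916
  θ3 = atan2(B,A) + arccos(C/0.4736) = 0.9599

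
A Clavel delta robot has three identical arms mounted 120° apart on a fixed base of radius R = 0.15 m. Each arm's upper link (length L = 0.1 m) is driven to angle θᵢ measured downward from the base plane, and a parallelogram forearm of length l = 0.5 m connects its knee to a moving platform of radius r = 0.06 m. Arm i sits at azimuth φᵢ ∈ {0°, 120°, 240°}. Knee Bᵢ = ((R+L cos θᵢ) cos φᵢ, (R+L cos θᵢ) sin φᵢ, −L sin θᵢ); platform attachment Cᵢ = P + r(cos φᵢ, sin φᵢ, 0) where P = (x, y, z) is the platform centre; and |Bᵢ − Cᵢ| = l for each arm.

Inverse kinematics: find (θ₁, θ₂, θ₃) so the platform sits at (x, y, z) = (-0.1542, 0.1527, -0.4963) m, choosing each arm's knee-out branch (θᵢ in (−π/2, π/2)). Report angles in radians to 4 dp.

θ₁ = 1.3962, θ₂ = -0.0004, θ₃ = 1.0470

arm 1 (φ=0.0°): x'=-0.1542, y'=0.1527
  e−x'=0.2442;  (l²−L²−(e−x')²−y'²−z²)/2L = -0.4463
  θ1 = atan2(B,A) + arccos(C/0.5531) = 1.3962
rotate P by −φ2: (0.2093, 0.0572, -0.4963)
  e−x'=-0.1193;  (l²−L²−(e−x')²−y'²−z²)/2L = -0.1191
  θ2 = atan2(B,A) + arccos(C/0.5104) = -0.0004
rotate P by −φ3: (-0.0551, -0.2099, -0.4963)
  A=0.1451, B=-0.4963, C=(l²−L²−A²−y'²−z²)/(2L)=-0.3572
  √(A²+B²)=0.5171;  θ3 = -1.2863+2.3333 ≈ 1.0470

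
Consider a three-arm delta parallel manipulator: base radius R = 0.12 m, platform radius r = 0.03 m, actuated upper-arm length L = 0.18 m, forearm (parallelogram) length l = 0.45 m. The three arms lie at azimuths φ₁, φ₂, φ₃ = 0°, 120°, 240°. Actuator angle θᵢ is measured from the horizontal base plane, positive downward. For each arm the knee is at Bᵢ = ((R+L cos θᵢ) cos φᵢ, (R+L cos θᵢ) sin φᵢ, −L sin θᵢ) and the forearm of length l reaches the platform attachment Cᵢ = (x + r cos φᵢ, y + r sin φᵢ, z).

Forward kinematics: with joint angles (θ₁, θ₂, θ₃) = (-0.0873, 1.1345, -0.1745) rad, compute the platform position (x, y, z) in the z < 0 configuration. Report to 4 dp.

O1 = (0.2693·cos0.0°, 0.2693·sin0.0°, 0.0157) = (0.2693, 0.0000, 0.0157)
O2 = (0.1661·cos120.0°, 0.1661·sin120.0°, -0.1631) = (-0.0830, 0.1438, -0.1631)
arm 3 at φ=240.0°: ρ3 = 0.2673;  O3 = (-0.1336, -0.2315, 0.0313)
|O₂|²−|O₁|² = -0.0186;  |O₃|²−|O₁|² = -0.0004
linear system: -0.7047x+0.2876y = -0.0186−-0.3577z; -0.8059x+-0.4629y = -0.0004−0.0311z
det = 0.5580;  x = 0.0156+-0.2807z,  y = -0.0264+0.5558z
sphere 1 gives Az²+Bz+C=0 with A=1.3877, B=0.0817, C=-0.1372;  B²−4AC=0.7682;  roots -0.3452, 0.2864;  negative root z = -0.3452
x = 0.1125, y = -0.2183

(0.1125, -0.2183, -0.3452)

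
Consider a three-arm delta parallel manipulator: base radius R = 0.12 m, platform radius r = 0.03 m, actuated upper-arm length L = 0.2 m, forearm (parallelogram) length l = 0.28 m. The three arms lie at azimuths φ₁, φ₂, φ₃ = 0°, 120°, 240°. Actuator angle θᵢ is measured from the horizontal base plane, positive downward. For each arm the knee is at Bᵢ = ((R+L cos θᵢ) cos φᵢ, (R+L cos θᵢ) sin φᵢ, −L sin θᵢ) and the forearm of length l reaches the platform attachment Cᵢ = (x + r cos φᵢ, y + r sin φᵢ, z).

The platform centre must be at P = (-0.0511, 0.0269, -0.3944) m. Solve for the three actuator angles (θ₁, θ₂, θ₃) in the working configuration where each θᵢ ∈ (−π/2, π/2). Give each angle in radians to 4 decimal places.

rotate P by −φ1: (-0.0511, 0.0269, -0.3944)
  A cos θ + B sin θ = C:  0.1411·cos θ + -0.3944·sin θ = -0.3445
  θ1 = atan2(B,A) + arccos(C/0.4189) = 1.3091
φ2=120.0° → target in arm frame (0.0488, 0.0308)
  e−x'=0.0412;  (l²−L²−(e−x')²−y'²−z²)/2L = -0.2995
  √(A²+B²)=0.3965;  θ2 = -1.4668+2.4268 ≈ 0.9600
φ3=240.0° → target in arm frame (0.0023, -0.0577)
  e−x'=0.0877;  (l²−L²−(e−x')²−y'²−z²)/2L = -0.3205
  √(A²+B²)=0.4040;  θ3 = -1.3519+2.4867 ≈ 1.1348

θ₁ = 1.3091, θ₂ = 0.9600, θ₃ = 1.1348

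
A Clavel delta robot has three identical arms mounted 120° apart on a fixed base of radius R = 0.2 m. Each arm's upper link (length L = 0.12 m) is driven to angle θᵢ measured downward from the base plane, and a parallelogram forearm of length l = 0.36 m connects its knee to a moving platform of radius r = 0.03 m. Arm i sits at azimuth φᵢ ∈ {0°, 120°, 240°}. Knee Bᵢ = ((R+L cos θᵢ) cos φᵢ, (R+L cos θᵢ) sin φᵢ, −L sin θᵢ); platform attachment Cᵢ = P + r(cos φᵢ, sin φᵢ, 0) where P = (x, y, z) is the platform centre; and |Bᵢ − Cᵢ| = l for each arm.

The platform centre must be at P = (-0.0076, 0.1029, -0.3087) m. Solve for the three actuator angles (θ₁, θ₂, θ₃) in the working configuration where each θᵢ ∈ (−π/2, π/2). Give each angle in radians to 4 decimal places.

φ1=0.0° → target in arm frame (-0.0076, 0.1029)
  A cos θ + B sin θ = C:  0.1776·cos θ + -0.3087·sin θ = -0.0926
  θ1 = atan2(B,A) + arccos(C/0.3561) = 0.7851
arm 2 (φ=120.0°): x'=0.0929, y'=-0.0449
  A cos θ + B sin θ = C:  0.0771·cos θ + -0.3087·sin θ = 0.0498
  √(A²+B²)=0.3182;  θ2 = -1.3261+1.4137 ≈ 0.0876
φ3=240.0° → target in arm frame (-0.0853, -0.0580)
  A cos θ + B sin θ = C:  0.2553·cos θ + -0.3087·sin θ = -0.2027
  √(A²+B²)=0.4006;  θ3 = -0.8798+2.1013 ≈ 1.2216

θ₁ = 0.7851, θ₂ = 0.0876, θ₃ = 1.2216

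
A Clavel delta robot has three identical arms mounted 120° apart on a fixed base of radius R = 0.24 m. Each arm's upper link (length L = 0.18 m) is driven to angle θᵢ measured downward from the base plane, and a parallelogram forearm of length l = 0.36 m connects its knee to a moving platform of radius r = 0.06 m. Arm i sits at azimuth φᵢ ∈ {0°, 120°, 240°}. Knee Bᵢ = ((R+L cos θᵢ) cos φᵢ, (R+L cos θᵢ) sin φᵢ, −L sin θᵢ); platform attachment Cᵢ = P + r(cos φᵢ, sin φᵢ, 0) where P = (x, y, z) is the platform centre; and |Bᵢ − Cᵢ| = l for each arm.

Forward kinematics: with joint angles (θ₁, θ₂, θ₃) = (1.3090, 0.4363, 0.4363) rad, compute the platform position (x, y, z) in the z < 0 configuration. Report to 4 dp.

centre 1 = (0.2266·cos0.0°, 0.2266·sin0.0°, -0.1739) = (0.2266, 0.0000, -0.1739)
arm 2 at φ=120.0°: (R−r)+L cos θ2 = 0.3431;  centre 2 = (-0.1716, 0.2972, -0.0761)
φ3=240.0°: virtual centre (-0.1716, -0.2972, -0.0761), radius l
|centre ₂|²−|centre ₁|² = 0.0420;  |centre ₃|²−|centre ₁|² = 0.0420
[-0.7963 0.5943 0.1956]·P = 0.0420;  [-0.7963 -0.5943 0.1956]·P = 0.0420
det = 0.9465;  x = -0.0527+0.2456z,  y = 0.0000+0.0000z
sphere 1 gives Az²+Bz+C=0 with A=1.0603, B=0.2105, C=-0.0214;  B²−4AC=0.1350;  roots -0.2725, 0.0740;  negative root z = -0.2725
x = -0.1196, y = 0.0000

(-0.1196, 0.0000, -0.2725)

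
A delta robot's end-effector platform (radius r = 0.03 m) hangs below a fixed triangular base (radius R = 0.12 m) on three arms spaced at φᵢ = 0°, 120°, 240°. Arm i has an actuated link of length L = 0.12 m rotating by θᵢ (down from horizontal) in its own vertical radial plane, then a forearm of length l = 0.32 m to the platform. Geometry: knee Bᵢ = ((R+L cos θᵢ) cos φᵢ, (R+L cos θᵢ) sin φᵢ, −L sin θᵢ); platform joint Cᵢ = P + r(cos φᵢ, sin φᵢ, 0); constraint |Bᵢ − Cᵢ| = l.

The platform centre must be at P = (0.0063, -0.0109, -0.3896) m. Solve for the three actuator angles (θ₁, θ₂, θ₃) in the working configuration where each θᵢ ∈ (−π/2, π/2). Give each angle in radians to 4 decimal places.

rotate P by −φ1: (0.0063, -0.0109, -0.3896)
  A=0.0837, B=-0.3896, C=(l²−L²−A²−y'²−z²)/(2L)=-0.2955
  θ1 = atan2(B,A) + arccos(C/0.3985) = 1.0469
rotate P by −φ2: (-0.0126, 0.0000, -0.3896)
  e−x'=0.1026;  (l²−L²−(e−x')²−y'²−z²)/2L = -0.3096
  √(A²+B²)=0.4029;  θ2 = -1.3133+2.4474 ≈ 1.1341
rotate P by −φ3: (0.0063, 0.0109, -0.3896)
  e−x'=0.0837;  (l²−L²−(e−x')²−y'²−z²)/2L = -0.2955
  √(A²+B²)=0.3985;  θ3 = -1.3592+2.4061 ≈ 1.0469

θ₁ = 1.0469, θ₂ = 1.1341, θ₃ = 1.0469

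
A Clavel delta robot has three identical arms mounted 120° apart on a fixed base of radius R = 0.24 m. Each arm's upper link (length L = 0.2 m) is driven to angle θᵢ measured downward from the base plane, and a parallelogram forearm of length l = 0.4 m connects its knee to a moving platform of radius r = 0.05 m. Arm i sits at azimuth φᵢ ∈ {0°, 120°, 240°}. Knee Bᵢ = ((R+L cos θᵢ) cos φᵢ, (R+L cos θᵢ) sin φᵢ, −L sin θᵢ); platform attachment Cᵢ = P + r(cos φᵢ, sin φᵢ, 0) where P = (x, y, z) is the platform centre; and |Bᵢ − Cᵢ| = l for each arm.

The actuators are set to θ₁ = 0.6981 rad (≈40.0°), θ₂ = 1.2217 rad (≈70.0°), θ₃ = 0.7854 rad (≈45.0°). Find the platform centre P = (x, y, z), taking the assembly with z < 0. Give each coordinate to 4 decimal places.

arm 1 at φ=0.0°: (R−r)+L cos θ1 = 0.3432;  O1 = (0.3432, 0.0000, -0.1286)
O2 = (0.2584·cos120.0°, 0.2584·sin120.0°, -0.1879) = (-0.1292, 0.2238, -0.1879)
O3 = (0.3314·cos240.0°, 0.3314·sin240.0°, -0.1414) = (-0.1657, -0.2870, -0.1414)
subtract pairs → two planes through P
plane₁₂: -0.9448x+0.4476y+-0.1188z = -0.0322
det = 0.9979;  x = 0.0205+-0.0799z,  y = -0.0286+0.0968z
sphere 1 gives Az²+Bz+C=0 with A=1.0157, B=0.3031, C=-0.0385;  B²−4AC=0.2485;  roots -0.3946, 0.0962;  negative root z = -0.3946
x = 0.0521, y = -0.0668

(0.0521, -0.0668, -0.3946)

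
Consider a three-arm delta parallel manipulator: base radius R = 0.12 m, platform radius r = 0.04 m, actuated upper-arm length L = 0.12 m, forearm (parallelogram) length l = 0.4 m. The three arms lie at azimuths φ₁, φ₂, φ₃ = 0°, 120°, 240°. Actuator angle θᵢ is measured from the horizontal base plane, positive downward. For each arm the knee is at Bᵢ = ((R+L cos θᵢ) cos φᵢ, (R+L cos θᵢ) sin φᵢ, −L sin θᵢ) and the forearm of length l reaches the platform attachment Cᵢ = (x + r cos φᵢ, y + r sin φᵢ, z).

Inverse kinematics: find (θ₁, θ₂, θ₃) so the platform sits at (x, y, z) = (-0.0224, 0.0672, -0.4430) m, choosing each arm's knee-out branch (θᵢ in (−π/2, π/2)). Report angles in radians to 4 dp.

θ₁ = 0.8727, θ₂ = 0.5237, θ₃ = 0.9597

arm 1 (φ=0.0°): x'=-0.0224, y'=0.0672
  A=0.1024, B=-0.4430, C=(l²−L²−A²−y'²−z²)/(2L)=-0.2735
  θ1 = atan2(B,A) + arccos(C/0.4547) = 0.8727
φ2=120.0° → target in arm frame (0.0694, -0.0142)
  A cos θ + B sin θ = C:  0.0106·cos θ + -0.4430·sin θ = -0.2123
  γ=atan2(-0.4430,0.0106)=-1.5469;  ψ=arccos(-0.4792)=2.0705;  θ2=γ+ψ≈0.5237
φ3=240.0° → target in arm frame (-0.0470, -0.0530)
  e−x'=0.1270;  (l²−L²−(e−x')²−y'²−z²)/2L = -0.2899
  √(A²+B²)=0.4608;  θ3 = -1.2916+2.2513 ≈ 0.9597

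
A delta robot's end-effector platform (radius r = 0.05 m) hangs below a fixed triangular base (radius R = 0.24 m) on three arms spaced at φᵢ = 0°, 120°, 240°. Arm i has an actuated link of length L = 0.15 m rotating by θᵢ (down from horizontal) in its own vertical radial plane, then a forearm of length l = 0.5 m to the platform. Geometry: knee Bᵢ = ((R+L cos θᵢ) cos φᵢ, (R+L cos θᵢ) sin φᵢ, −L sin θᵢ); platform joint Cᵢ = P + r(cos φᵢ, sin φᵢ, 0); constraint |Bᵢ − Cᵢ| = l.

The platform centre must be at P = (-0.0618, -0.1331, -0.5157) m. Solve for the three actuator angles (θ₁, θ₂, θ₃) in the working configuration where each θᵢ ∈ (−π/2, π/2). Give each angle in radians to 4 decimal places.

rotate P by −φ1: (-0.0618, -0.1331, -0.5157)
  A cos θ + B sin θ = C:  0.2518·cos θ + -0.5157·sin θ = -0.3986
  θ1 = atan2(B,A) + arccos(C/0.5739) = 1.2219
φ2=120.0° → target in arm frame (-0.0844, 0.1201)
  A cos θ + B sin θ = C:  0.2744·cos θ + -0.5157·sin θ = -0.4271
  √(A²+B²)=0.5841;  θ2 = -1.0819+2.3909 ≈ 1.3090
rotate P by −φ3: (0.1462, 0.0130, -0.5157)
  A=0.0438, B=-0.5157, C=(l²−L²−A²−y'²−z²)/(2L)=-0.1351
  γ=atan2(-0.5157,0.0438)=-1.4860;  ψ=arccos(-0.2611)=1.8349;  θ3=γ+ψ≈0.3489

θ₁ = 1.2219, θ₂ = 1.3090, θ₃ = 0.3489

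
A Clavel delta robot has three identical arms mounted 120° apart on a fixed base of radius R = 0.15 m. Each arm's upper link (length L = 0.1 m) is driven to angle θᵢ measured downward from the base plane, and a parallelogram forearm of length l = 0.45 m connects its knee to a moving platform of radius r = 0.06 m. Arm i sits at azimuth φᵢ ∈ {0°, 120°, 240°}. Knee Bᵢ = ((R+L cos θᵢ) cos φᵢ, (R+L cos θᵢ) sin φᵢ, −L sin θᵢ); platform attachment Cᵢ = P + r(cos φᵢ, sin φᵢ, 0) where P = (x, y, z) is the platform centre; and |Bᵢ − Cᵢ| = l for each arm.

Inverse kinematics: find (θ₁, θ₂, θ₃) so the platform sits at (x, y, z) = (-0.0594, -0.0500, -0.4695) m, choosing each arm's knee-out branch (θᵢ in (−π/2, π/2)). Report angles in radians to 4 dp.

θ₁ = 0.8730, θ₂ = 0.6984, θ₃ = 0.3490

arm 1 (φ=0.0°): x'=-0.0594, y'=-0.0500
  A cos θ + B sin θ = C:  0.1494·cos θ + -0.4695·sin θ = -0.2638
  γ=atan2(-0.4695,0.1494)=-1.2627;  ψ=arccos(-0.5353)=2.1357;  θ1=γ+ψ≈0.8730
φ2=120.0° → target in arm frame (-0.0136, 0.0764)
  A cos θ + B sin θ = C:  0.1036·cos θ + -0.4695·sin θ = -0.2225
  θ2 = atan2(B,A) + arccos(C/0.4808) = 0.6984
rotate P by −φ3: (0.0730, -0.0264, -0.4695)
  e−x'=0.0170;  (l²−L²−(e−x')²−y'²−z²)/2L = -0.1446
  γ=atan2(-0.4695,0.0170)=-1.5346;  ψ=arccos(-0.3078)=1.8836;  θ3=γ+ψ≈0.3490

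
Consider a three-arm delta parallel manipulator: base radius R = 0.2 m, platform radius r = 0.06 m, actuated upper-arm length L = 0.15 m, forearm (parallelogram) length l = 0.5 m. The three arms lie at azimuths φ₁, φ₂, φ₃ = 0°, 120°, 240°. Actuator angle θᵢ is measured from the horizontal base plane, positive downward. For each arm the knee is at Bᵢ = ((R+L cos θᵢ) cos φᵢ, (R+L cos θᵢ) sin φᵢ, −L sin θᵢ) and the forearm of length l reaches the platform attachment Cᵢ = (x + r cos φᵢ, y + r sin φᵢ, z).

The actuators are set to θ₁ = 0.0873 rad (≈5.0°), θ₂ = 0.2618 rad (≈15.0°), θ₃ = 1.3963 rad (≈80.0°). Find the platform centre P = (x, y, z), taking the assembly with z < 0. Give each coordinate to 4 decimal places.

(0.1362, 0.1888, -0.4500)

S1 = (0.2894·cos0.0°, 0.2894·sin0.0°, -0.0131) = (0.2894, 0.0000, -0.0131)
S2 = (0.2849·cos120.0°, 0.2849·sin120.0°, -0.0388) = (-0.1424, 0.2467, -0.0388)
S3 = (0.1660·cos240.0°, 0.1660·sin240.0°, -0.1477) = (-0.0830, -0.1438, -0.1477)
|S₂|²−|S₁|² = -0.0013;  |S₃|²−|S₁|² = -0.0345
plane₁₂: -0.8637x+0.4934y+-0.0515z = -0.0013
Cramer: x(z) = 0.0283-0.2398z;  y(z) = 0.0469-0.3153z
quadratic in z: (1.1569)z²+(0.1218)z+(-0.1794)=0, √Δ=0.9193 → z ∈ {-0.4500, 0.3447}; z = -0.4500 (taking z<0)
x = 0.1362, y = 0.1888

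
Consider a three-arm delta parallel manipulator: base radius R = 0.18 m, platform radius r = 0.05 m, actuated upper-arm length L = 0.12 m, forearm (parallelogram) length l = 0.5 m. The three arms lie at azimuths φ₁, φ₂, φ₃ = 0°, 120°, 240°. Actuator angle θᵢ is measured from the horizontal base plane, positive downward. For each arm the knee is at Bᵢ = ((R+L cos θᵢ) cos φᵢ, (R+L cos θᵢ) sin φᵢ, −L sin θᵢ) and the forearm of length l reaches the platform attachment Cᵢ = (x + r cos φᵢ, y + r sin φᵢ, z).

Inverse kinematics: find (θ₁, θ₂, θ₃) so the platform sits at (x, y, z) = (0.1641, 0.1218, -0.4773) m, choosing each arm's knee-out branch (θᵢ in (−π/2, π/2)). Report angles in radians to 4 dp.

rotate P by −φ1: (0.1641, 0.1218, -0.4773)
  A=-0.0341, B=-0.4773, C=(l²−L²−A²−y'²−z²)/(2L)=-0.0342
  θ1 = atan2(B,A) + arccos(C/0.4785) = 0.0003
rotate P by −φ2: (0.0234, -0.2030, -0.4773)
  A cos θ + B sin θ = C:  0.1066·cos θ + -0.4773·sin θ = -0.1866
  θ2 = atan2(B,A) + arccos(C/0.4891) = 0.6112
rotate P by −φ3: (-0.1875, 0.0812, -0.4773)
  A=0.3175, B=-0.4773, C=(l²−L²−A²−y'²−z²)/(2L)=-0.4152
  θ3 = atan2(B,A) + arccos(C/0.5733) = 1.3969

θ₁ = 0.0003, θ₂ = 0.6112, θ₃ = 1.3969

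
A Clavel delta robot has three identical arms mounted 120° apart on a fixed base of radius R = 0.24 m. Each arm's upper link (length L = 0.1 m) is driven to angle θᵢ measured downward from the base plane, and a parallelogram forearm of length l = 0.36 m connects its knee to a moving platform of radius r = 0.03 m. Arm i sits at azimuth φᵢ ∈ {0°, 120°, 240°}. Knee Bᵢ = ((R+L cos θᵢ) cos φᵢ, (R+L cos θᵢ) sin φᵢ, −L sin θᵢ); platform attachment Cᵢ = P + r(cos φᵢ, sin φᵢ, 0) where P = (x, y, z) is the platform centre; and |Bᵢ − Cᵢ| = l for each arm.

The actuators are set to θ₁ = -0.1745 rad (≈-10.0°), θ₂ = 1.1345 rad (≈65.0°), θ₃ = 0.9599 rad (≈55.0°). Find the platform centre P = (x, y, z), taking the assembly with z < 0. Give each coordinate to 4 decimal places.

centre 1 = (0.3085·cos0.0°, 0.3085·sin0.0°, 0.0174) = (0.3085, 0.0000, 0.0174)
centre 2 = (0.2523·cos120.0°, 0.2523·sin120.0°, -0.0906) = (-0.1261, 0.2185, -0.0906)
centre 3 = (0.2674·cos240.0°, 0.2674·sin240.0°, -0.0819) = (-0.1337, -0.2315, -0.0819)
eliminate P² terms by subtracting sphere 1 from 2 and 3
plane₁₂: -0.8692x+0.4369y+-0.2160z = -0.0236
Cramer: x(z) = 0.0234-0.2367z;  y(z) = -0.0074+0.0233z
sphere 1 gives Az²+Bz+C=0 with A=1.0566, B=0.0999, C=-0.0480;  B²−4AC=0.2128;  roots -0.2656, 0.1710;  negative root z = -0.2656
x = 0.0863, y = -0.0136

(0.0863, -0.0136, -0.2656)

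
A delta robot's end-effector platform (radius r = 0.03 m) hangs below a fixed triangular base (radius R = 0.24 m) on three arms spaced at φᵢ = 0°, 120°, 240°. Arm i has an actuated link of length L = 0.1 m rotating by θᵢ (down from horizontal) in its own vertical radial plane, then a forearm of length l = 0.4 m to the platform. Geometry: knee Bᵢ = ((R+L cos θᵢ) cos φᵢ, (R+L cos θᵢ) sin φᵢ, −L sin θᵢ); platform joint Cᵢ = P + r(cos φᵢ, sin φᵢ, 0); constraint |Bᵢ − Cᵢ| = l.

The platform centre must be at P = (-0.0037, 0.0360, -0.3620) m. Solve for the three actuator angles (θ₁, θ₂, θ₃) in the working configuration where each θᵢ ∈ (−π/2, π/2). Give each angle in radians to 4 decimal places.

φ1=0.0° → target in arm frame (-0.0037, 0.0360)
  A=0.2137, B=-0.3620, C=(l²−L²−A²−y'²−z²)/(2L)=-0.1400
  √(A²+B²)=0.4204;  θ1 = -1.0375+1.9104 ≈ 0.8729
rotate P by −φ2: (0.0330, -0.0148, -0.3620)
  A=0.1770, B=-0.3620, C=(l²−L²−A²−y'²−z²)/(2L)=-0.0629
  γ=atan2(-0.3620,0.1770)=-1.1161;  ψ=arccos(-0.1561)=1.7276;  θ2=γ+ψ≈0.6115
rotate P by −φ3: (-0.0293, -0.0212, -0.3620)
  A=0.2393, B=-0.3620, C=(l²−L²−A²−y'²−z²)/(2L)=-0.1939
  θ3 = atan2(B,A) + arccos(C/0.4340) = 1.0472

θ₁ = 0.8729, θ₂ = 0.6115, θ₃ = 1.0472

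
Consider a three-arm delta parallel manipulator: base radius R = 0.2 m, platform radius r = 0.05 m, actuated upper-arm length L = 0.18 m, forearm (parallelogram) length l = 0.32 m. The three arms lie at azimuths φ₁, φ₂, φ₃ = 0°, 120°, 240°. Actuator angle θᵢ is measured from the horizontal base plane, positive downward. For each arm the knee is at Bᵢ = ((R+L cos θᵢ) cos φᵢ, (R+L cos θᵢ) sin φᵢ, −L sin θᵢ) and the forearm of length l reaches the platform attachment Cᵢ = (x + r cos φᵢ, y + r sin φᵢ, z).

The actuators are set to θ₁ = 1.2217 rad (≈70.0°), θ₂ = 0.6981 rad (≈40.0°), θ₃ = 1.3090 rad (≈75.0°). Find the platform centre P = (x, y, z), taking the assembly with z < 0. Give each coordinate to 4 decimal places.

(-0.0309, 0.0795, -0.3622)

O1 = (0.2116·cos0.0°, 0.2116·sin0.0°, -0.1691) = (0.2116, 0.0000, -0.1691)
φ2=120.0°: virtual centre (-0.1439, 0.2493, -0.1157), radius l
φ3=240.0°: virtual centre (-0.0983, -0.1702, -0.1739), radius l
subtract pairs → two planes through P
plane₁₂: -0.7110x+0.4986y+0.1069z = 0.0229
Cramer: x(z) = -0.0101+0.0575z;  y(z) = 0.0315-0.1324z
sphere 1 gives Az²+Bz+C=0 with A=1.0208, B=0.3044, C=-0.0237;  B²−4AC=0.1893;  roots -0.3622, 0.0640;  negative root z = -0.3622
x = -0.0309, y = 0.0795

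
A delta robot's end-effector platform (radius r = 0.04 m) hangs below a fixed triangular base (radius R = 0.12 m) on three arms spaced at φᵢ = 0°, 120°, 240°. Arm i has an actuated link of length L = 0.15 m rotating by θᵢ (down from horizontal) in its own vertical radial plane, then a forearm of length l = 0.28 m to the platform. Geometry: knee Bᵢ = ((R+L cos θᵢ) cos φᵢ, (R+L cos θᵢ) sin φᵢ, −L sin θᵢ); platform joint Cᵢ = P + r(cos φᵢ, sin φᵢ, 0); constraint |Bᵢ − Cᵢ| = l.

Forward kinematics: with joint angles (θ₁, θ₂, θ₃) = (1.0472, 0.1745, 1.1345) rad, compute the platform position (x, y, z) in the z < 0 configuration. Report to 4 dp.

(-0.0496, 0.1119, -0.2849)

arm 1 at φ=0.0°: ρ1 = 0.1550;  O1 = (0.1550, 0.0000, -0.1299)
φ2=120.0°: virtual centre (-0.1139, 0.1972, -0.0260), radius l
O3 = (0.1434·cos240.0°, 0.1434·sin240.0°, -0.1359) = (-0.0717, -0.1242, -0.1359)
|O₂|²−|O₁|² = 0.0116;  |O₃|²−|O₁|² = -0.0019
plane₁₂: -0.5377x+0.3944y+0.2077z = 0.0116
Cramer: x(z) = -0.0069+0.1499z;  y(z) = 0.0201-0.3223z
quadratic in z: (1.1263)z²+(0.1983)z+(-0.0349)=0, √Δ=0.4434 → z ∈ {-0.2849, 0.1088}; z = -0.2849 (taking z<0)
x = -0.0496, y = 0.1119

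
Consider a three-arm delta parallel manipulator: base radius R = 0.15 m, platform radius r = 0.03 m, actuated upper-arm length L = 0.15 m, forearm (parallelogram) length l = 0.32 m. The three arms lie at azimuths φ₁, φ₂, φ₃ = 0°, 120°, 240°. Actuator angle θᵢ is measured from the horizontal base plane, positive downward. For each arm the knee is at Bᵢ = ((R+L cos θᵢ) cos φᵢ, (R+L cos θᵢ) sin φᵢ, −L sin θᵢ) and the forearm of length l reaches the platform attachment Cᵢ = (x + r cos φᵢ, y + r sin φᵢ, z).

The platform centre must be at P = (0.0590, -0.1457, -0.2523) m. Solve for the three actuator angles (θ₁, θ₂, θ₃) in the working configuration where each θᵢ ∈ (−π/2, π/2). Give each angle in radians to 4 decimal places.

θ₁ = 0.3492, θ₂ = 1.3968, θ₃ = 0.0877

rotate P by −φ1: (0.0590, -0.1457, -0.2523)
  e−x'=0.0610;  (l²−L²−(e−x')²−y'²−z²)/2L = -0.0290
  γ=atan2(-0.2523,0.0610)=-1.3336;  ψ=arccos(-0.1118)=1.6828;  θ1=γ+ψ≈0.3492
arm 2 (φ=120.0°): x'=-0.1557, y'=0.0218
  A=0.2757, B=-0.2523, C=(l²−L²−A²−y'²−z²)/(2L)=-0.2008
  γ=atan2(-0.2523,0.2757)=-0.7411;  ψ=arccos(-0.5372)=2.1379;  θ2=γ+ψ≈1.3968
rotate P by −φ3: (0.0967, 0.1239, -0.2523)
  A=0.0233, B=-0.2523, C=(l²−L²−A²−y'²−z²)/(2L)=0.0011
  γ=atan2(-0.2523,0.0233)=-1.4786;  ψ=arccos(0.0045)=1.5663;  θ3=γ+ψ≈0.0877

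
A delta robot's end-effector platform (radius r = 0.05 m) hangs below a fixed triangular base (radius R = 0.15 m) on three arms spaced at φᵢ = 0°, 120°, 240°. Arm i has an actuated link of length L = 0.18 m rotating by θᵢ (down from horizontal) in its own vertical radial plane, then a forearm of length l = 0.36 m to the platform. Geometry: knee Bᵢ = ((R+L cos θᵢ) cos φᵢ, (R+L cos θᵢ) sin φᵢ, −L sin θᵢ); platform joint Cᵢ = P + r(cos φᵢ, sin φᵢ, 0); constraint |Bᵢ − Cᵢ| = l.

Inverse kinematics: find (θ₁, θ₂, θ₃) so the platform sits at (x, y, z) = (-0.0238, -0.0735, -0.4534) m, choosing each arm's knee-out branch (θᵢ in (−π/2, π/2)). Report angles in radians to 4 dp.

φ1=0.0° → target in arm frame (-0.0238, -0.0735)
  A=0.1238, B=-0.4534, C=(l²−L²−A²−y'²−z²)/(2L)=-0.3586
  γ=atan2(-0.4534,0.1238)=-1.3042;  ψ=arccos(-0.7630)=2.4387;  θ1=γ+ψ≈1.1345
arm 2 (φ=120.0°): x'=-0.0518, y'=0.0574
  A cos θ + B sin θ = C:  0.1518·cos θ + -0.4534·sin θ = -0.3741
  γ=atan2(-0.4534,0.1518)=-1.2478;  ψ=arccos(-0.7825)=2.4695;  θ2=γ+ψ≈1.2217
φ3=240.0° → target in arm frame (0.0756, 0.0161)
  e−x'=0.0244;  (l²−L²−(e−x')²−y'²−z²)/2L = -0.3034
  θ3 = atan2(B,A) + arccos(C/0.4541) = 0.7857

θ₁ = 1.1345, θ₂ = 1.2217, θ₃ = 0.7857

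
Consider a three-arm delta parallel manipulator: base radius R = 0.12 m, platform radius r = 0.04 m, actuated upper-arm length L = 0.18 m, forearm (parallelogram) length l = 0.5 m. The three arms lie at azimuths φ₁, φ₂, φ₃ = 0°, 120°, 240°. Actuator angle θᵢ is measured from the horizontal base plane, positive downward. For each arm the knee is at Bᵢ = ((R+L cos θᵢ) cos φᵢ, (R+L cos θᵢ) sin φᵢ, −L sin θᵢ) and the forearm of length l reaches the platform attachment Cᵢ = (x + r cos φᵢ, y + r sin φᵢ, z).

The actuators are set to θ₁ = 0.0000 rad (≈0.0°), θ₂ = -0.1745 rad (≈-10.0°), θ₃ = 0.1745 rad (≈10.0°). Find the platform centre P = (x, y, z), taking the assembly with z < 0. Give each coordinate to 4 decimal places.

centre 1 = (0.2600·cos0.0°, 0.2600·sin0.0°, 0.0000) = (0.2600, 0.0000, 0.0000)
arm 2 at φ=120.0°: e+L cos θ2 = 0.2573;  centre 2 = (-0.1286, 0.2228, 0.0313)
φ3=240.0°: virtual centre (-0.1286, -0.2228, -0.0313), radius l
|centre ₂|²−|centre ₁|² = -0.0004;  |centre ₃|²−|centre ₁|² = -0.0004
linear system: -0.7773x+0.4456y = -0.0004−0.0625z; -0.7773x+-0.4456y = -0.0004−-0.0625z
Cramer: x(z) = 0.0006-0.0000z;  y(z) = 0.0000-0.1403z
into |P−centre ₁|² = l²: 1.0197z² + 0.0000z + -0.1827 = 0;  Δ = 0.7451;  z = -0.4233 or 0.4233 → z<0 root = -0.4233
x = 0.0006, y = 0.0594

(0.0006, 0.0594, -0.4233)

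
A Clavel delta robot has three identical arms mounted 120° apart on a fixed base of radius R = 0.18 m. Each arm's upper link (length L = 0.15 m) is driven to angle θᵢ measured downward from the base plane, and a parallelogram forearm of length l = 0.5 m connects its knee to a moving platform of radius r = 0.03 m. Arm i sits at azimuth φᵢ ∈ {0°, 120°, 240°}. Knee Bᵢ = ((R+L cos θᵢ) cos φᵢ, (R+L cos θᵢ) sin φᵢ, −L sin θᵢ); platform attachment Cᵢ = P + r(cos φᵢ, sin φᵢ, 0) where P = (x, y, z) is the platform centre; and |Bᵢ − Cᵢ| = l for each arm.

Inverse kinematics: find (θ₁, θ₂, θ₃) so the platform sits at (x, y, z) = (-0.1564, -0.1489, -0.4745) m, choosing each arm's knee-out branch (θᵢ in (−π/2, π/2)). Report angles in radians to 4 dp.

φ1=0.0° → target in arm frame (-0.1564, -0.1489)
  A=0.3064, B=-0.4745, C=(l²−L²−A²−y'²−z²)/(2L)=-0.3790
  θ1 = atan2(B,A) + arccos(C/0.5648) = 1.3089
arm 2 (φ=120.0°): x'=-0.0508, y'=0.2099
  A cos θ + B sin θ = C:  0.2008·cos θ + -0.4745·sin θ = -0.2734
  γ=atan2(-0.4745,0.2008)=-1.1706;  ψ=arccos(-0.5306)=2.1301;  θ2=γ+ψ≈0.9595
rotate P by −φ3: (0.2072, -0.0610, -0.4745)
  e−x'=-0.0572;  (l²−L²−(e−x')²−y'²−z²)/2L = -0.0155
  θ3 = atan2(B,A) + arccos(C/0.4779) = -0.0875

θ₁ = 1.3089, θ₂ = 0.9595, θ₃ = -0.0875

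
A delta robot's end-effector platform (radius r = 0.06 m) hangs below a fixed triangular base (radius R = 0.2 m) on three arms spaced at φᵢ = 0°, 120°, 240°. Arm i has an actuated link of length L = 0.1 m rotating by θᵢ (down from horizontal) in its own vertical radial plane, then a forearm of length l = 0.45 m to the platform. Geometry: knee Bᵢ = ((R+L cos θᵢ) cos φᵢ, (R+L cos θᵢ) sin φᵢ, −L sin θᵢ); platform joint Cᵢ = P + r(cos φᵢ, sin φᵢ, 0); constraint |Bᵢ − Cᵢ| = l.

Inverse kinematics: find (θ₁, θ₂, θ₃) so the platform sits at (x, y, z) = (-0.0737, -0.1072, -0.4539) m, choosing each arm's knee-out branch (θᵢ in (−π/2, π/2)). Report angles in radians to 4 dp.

θ₁ = 1.2217, θ₂ = 1.1347, θ₃ = 0.1746

φ1=0.0° → target in arm frame (-0.0737, -0.1072)
  A cos θ + B sin θ = C:  0.2137·cos θ + -0.4539·sin θ = -0.3534
  θ1 = atan2(B,A) + arccos(C/0.5017) = 1.2217
arm 2 (φ=120.0°): x'=-0.0560, y'=0.1174
  A cos θ + B sin θ = C:  0.1960·cos θ + -0.4539·sin θ = -0.3286
  γ=atan2(-0.4539,0.1960)=-1.1632;  ψ=arccos(-0.6647)=2.2979;  θ2=γ+ψ≈1.1347
rotate P by −φ3: (0.1297, -0.0102, -0.4539)
  e−x'=0.0103;  (l²−L²−(e−x')²−y'²−z²)/2L = -0.0687
  √(A²+B²)=0.4540;  θ3 = -1.5481+1.7227 ≈ 0.1746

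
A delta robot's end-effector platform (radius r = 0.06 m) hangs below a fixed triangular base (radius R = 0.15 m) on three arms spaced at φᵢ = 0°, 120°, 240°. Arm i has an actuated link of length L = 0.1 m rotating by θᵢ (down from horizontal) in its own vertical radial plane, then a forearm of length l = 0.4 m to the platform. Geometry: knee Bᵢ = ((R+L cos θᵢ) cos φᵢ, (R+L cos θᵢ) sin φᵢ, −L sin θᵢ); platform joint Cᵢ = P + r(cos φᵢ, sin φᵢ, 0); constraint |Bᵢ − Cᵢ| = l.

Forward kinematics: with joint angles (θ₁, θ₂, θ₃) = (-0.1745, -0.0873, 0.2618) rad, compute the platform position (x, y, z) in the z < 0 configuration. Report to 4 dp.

(0.0323, 0.0380, -0.3489)

φ1=0.0°: virtual centre (0.1885, 0.0000, 0.0174), radius l
φ2=120.0°: virtual centre (-0.0948, 0.1642, 0.0087), radius l
φ3=240.0°: virtual centre (-0.0933, -0.1616, -0.0259), radius l
subtract pairs → two planes through P
linear system: -0.5666x+0.3284y = 0.0002−-0.0173z; -0.5636x+-0.3232y = -0.0003−-0.0865z
Cramer: x(z) = 0.0001-0.0923z;  y(z) = 0.0008-0.1066z
sphere 1 gives Az²+Bz+C=0 with A=1.0199, B=-0.0001, C=-0.1242;  B²−4AC=0.5068;  roots -0.3489, 0.3491;  negative root z = -0.3489
x = 0.0323, y = 0.0380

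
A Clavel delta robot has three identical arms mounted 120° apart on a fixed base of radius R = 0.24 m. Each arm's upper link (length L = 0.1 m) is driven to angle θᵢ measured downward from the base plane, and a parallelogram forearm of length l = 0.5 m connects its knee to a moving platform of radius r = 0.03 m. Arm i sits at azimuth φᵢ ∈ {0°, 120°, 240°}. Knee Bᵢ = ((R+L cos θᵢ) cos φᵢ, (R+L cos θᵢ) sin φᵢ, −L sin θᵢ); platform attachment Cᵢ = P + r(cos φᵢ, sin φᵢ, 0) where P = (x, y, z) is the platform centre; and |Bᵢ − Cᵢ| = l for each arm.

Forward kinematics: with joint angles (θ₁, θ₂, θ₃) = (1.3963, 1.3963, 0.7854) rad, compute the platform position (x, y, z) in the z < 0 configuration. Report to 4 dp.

φ1=0.0°: virtual centre (0.2274, 0.0000, -0.0985), radius l
φ2=120.0°: virtual centre (-0.1137, 0.1969, -0.0985), radius l
arm 3 at φ=240.0°: e+L cos θ3 = 0.2807;  centre 3 = (-0.1404, -0.2431, -0.0707)
eliminate P² terms by subtracting sphere 1 from 2 and 3
linear system: -0.6821x+0.3938y = 0.0000−0.0000z; -0.7354x+-0.4862y = 0.0224−0.0555z
Cramer: x(z) = -0.0142+0.0352z;  y(z) = -0.0246+0.0610z
sphere 1 gives Az²+Bz+C=0 with A=1.0050, B=0.1770, C=-0.1813;  B²−4AC=0.7603;  roots -0.5219, 0.3458;  negative root z = -0.5219
x = -0.0326, y = -0.0564

(-0.0326, -0.0564, -0.5219)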